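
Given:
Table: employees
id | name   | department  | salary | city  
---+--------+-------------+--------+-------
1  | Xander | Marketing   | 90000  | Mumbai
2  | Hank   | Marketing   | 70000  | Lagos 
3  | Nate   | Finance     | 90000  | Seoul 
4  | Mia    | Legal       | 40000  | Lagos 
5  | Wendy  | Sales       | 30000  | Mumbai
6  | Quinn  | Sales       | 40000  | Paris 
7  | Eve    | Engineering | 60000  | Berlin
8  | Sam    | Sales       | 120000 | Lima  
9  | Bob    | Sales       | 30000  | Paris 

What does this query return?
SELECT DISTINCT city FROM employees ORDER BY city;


All 'city' values (row order): Mumbai, Lagos, Seoul, Lagos, Mumbai, Paris, Berlin, Lima, Paris
Removing duplicates leaves 6 unique value(s).

6 values:
Berlin
Lagos
Lima
Mumbai
Paris
Seoul


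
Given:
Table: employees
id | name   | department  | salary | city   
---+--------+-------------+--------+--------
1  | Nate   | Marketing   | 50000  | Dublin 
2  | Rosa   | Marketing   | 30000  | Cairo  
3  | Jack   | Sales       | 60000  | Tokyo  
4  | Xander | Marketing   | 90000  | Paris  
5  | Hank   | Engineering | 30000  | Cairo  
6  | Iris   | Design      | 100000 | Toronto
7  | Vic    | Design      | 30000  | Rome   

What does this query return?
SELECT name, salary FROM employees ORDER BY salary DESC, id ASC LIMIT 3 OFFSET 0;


Sort by salary DESC (id ASC tiebreak), then skip 0 and take 3
Rows 1 through 3

3 rows:
Iris, 100000
Xander, 90000
Jack, 60000


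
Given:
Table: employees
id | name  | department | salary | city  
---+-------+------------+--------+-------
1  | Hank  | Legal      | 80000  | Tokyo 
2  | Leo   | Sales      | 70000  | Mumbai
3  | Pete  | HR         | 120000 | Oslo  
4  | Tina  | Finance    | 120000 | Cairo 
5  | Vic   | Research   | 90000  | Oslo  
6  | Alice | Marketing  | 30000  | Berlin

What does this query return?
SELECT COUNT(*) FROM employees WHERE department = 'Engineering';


Counting rows where department = 'Engineering'


0


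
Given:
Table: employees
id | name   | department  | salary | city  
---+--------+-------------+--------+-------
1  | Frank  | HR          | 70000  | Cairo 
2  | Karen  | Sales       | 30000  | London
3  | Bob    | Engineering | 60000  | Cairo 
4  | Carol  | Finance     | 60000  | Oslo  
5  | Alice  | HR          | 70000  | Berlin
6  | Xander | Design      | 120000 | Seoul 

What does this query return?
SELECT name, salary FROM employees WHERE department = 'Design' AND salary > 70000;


Filtering: department = 'Design' AND salary > 70000
Matching: 1 rows

1 rows:
Xander, 120000


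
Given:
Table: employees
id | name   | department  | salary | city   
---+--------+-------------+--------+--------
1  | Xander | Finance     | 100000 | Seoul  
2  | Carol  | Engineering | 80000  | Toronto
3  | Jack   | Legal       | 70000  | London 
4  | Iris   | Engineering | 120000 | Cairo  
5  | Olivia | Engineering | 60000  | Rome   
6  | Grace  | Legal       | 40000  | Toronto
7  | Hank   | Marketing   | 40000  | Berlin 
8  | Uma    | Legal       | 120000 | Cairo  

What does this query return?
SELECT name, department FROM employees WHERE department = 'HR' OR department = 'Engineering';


Filtering: department = 'HR' OR 'Engineering'
Matching: 3 rows

3 rows:
Carol, Engineering
Iris, Engineering
Olivia, Engineering


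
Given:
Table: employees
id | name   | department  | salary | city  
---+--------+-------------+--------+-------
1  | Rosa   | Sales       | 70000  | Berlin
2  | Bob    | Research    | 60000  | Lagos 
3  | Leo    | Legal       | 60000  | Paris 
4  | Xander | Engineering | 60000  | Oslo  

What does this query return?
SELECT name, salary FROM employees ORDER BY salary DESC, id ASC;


Sorting by salary DESC, then id ASC for ties

4 rows:
Rosa, 70000
Bob, 60000
Leo, 60000
Xander, 60000


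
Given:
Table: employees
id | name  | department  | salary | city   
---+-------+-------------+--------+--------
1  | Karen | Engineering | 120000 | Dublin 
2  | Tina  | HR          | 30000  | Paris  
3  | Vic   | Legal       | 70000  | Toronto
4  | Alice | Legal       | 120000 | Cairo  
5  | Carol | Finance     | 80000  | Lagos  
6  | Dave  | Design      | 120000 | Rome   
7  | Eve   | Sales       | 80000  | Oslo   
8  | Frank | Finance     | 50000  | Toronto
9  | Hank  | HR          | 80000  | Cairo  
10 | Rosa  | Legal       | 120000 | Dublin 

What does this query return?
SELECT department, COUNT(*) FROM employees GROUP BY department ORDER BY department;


Assigning each row to its department group:
  Karen -> Engineering
  Tina -> HR
  Vic -> Legal
  Alice -> Legal
  Carol -> Finance
  Dave -> Design
  Eve -> Sales
  Frank -> Finance
  Hank -> HR
  Rosa -> Legal


6 groups:
Design, 1
Engineering, 1
Finance, 2
HR, 2
Legal, 3
Sales, 1


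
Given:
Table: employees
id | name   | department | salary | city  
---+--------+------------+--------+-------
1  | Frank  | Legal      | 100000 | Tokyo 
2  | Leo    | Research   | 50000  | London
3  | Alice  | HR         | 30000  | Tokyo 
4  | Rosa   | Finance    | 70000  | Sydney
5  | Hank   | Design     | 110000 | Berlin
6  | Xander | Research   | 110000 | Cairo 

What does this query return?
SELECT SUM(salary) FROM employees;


SUM(salary) = 100000 + 50000 + 30000 + 70000 + 110000 + 110000 = 470000

470000


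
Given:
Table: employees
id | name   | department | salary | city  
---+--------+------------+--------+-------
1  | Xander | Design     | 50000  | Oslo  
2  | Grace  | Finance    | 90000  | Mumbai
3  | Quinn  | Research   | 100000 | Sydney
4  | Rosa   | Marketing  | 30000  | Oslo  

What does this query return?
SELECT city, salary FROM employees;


Projecting columns: city, salary

4 rows:
Oslo, 50000
Mumbai, 90000
Sydney, 100000
Oslo, 30000


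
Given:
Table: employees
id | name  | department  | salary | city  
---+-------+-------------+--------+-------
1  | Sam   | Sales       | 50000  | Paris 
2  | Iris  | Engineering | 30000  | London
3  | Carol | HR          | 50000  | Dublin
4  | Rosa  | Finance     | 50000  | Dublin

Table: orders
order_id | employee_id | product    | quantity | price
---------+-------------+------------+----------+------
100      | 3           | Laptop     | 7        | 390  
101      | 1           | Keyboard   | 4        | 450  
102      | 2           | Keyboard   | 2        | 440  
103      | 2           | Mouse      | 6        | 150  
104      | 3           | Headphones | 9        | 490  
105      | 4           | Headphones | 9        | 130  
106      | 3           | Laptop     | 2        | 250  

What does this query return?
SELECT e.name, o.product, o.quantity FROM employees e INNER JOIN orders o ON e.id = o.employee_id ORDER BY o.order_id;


Joining employees.id = orders.employee_id:
  employee Carol (id=3) -> order Laptop
  employee Sam (id=1) -> order Keyboard
  employee Iris (id=2) -> order Keyboard
  employee Iris (id=2) -> order Mouse
  employee Carol (id=3) -> order Headphones
  employee Rosa (id=4) -> order Headphones
  employee Carol (id=3) -> order Laptop


7 rows:
Carol, Laptop, 7
Sam, Keyboard, 4
Iris, Keyboard, 2
Iris, Mouse, 6
Carol, Headphones, 9
Rosa, Headphones, 9
Carol, Laptop, 2


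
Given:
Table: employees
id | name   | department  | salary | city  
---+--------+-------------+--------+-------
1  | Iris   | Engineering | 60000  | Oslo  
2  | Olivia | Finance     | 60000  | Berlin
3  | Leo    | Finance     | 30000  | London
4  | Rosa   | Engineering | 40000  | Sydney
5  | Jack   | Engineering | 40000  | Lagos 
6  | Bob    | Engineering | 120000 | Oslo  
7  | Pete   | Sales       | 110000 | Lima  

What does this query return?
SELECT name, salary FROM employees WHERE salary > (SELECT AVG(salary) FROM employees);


Subquery: AVG(salary) = 65714.29
Filtering: salary > 65714.29
  Bob (120000) -> MATCH
  Pete (110000) -> MATCH


2 rows:
Bob, 120000
Pete, 110000


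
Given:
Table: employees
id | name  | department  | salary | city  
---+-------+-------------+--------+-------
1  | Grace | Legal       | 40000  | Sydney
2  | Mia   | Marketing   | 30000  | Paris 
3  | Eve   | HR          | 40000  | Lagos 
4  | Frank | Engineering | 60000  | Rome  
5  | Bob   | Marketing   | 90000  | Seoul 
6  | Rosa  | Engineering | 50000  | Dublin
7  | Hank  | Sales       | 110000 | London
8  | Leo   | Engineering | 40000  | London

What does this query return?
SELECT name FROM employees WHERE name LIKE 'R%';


LIKE 'R%' matches names starting with 'R'
Matching: 1

1 rows:
Rosa


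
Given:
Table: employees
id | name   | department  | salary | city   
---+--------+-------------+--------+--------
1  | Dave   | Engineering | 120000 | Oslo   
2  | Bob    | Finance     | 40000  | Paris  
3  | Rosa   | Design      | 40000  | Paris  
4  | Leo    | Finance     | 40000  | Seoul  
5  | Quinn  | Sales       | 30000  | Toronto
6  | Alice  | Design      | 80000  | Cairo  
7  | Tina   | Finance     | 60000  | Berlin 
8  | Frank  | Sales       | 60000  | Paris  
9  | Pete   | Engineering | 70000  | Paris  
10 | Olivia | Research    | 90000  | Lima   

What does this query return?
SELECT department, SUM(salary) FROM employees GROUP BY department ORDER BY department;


Summing salary within each department:
  Design: 40000 + 80000 = 120000
  Engineering: 120000 + 70000 = 190000
  Finance: 40000 + 40000 + 60000 = 140000
  Research: 90000 = 90000
  Sales: 30000 + 60000 = 90000


5 groups:
Design, 120000
Engineering, 190000
Finance, 140000
Research, 90000
Sales, 90000


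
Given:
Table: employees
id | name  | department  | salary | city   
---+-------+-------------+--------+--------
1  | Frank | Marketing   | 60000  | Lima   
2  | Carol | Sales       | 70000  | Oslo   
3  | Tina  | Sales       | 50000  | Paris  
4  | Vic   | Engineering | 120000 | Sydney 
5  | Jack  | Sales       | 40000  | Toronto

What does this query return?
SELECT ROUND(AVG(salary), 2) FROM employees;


SUM(salary) = 340000
COUNT = 5
ROUND(AVG, 2) = ROUND(340000 / 5, 2) = 68000.0

68000.0


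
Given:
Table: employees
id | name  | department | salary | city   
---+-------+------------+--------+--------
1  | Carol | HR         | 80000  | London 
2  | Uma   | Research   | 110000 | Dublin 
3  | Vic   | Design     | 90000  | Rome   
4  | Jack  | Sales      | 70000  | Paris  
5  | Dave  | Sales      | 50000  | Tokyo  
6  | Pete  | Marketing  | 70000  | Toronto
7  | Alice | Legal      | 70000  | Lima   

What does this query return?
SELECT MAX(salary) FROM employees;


Salaries: 80000, 110000, 90000, 70000, 50000, 70000, 70000
MAX = 110000

110000


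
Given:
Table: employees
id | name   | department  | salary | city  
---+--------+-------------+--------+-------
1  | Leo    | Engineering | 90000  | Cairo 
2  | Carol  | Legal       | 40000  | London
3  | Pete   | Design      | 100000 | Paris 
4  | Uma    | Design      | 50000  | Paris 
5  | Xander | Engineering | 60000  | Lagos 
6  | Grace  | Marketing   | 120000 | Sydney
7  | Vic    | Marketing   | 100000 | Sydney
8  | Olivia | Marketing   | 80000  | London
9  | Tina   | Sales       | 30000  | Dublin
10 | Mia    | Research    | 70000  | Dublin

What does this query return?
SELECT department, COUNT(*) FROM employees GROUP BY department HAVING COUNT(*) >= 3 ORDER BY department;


Groups with count >= 3:
  Marketing: 3 -> PASS
  Design: 2 -> filtered out
  Engineering: 2 -> filtered out
  Legal: 1 -> filtered out
  Research: 1 -> filtered out
  Sales: 1 -> filtered out


1 groups:
Marketing, 3


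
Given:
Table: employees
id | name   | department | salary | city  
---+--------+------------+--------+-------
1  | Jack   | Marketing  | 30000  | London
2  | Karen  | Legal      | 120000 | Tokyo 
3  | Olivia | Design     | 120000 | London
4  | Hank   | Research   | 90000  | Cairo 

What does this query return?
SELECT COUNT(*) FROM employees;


COUNT(*) counts all rows

4


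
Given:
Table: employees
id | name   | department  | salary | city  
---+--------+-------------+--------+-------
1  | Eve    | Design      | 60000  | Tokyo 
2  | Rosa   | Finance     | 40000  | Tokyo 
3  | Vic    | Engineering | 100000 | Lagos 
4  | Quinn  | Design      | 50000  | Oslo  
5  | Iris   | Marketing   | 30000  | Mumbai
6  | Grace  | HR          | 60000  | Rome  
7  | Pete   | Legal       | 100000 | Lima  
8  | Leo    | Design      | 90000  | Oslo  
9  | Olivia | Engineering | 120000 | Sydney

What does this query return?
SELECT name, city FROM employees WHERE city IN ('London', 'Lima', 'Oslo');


Filtering: city IN ('London', 'Lima', 'Oslo')
Matching: 3 rows

3 rows:
Quinn, Oslo
Pete, Lima
Leo, Oslo


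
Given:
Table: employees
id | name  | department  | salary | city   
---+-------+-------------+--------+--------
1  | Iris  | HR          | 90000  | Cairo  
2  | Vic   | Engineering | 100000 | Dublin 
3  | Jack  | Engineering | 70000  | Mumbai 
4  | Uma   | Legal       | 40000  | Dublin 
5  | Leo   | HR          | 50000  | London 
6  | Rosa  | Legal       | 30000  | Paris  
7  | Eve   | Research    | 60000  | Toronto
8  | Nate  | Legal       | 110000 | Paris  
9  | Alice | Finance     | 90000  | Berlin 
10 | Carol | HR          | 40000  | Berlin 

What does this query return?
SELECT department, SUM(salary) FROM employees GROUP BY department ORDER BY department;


Summing salary within each department:
  Engineering: 100000 + 70000 = 170000
  Finance: 90000 = 90000
  HR: 90000 + 50000 + 40000 = 180000
  Legal: 40000 + 30000 + 110000 = 180000
  Research: 60000 = 60000


5 groups:
Engineering, 170000
Finance, 90000
HR, 180000
Legal, 180000
Research, 60000


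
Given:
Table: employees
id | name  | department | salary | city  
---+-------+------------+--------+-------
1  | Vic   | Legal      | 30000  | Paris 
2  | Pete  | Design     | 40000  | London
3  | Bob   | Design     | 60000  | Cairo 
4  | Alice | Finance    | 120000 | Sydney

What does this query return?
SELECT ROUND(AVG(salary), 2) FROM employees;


SUM(salary) = 250000
COUNT = 4
ROUND(AVG, 2) = ROUND(250000 / 4, 2) = 62500.0

62500.0


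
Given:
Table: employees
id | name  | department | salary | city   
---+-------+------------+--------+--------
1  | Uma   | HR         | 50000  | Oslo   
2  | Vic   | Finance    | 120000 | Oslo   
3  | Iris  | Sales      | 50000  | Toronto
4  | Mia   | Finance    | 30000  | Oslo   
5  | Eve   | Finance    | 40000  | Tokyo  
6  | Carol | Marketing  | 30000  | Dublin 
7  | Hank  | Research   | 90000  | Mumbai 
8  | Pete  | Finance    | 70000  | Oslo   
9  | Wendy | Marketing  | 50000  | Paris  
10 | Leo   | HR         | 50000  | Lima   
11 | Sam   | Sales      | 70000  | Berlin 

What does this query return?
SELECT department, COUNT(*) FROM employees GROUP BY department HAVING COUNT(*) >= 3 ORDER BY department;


Groups with count >= 3:
  Finance: 4 -> PASS
  HR: 2 -> filtered out
  Marketing: 2 -> filtered out
  Research: 1 -> filtered out
  Sales: 2 -> filtered out


1 groups:
Finance, 4


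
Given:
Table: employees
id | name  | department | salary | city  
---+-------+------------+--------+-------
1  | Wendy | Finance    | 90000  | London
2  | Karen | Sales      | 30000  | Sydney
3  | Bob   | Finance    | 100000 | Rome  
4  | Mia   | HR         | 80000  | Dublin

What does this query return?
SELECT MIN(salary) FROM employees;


Salaries: 90000, 30000, 100000, 80000
MIN = 30000

30000


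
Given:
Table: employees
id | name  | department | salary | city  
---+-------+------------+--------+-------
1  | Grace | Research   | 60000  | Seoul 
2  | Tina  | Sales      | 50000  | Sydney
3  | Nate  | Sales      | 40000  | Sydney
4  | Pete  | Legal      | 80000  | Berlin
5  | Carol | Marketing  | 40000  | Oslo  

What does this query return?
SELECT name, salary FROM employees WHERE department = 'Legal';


Filtering: department = 'Legal'
Matching rows: 1

1 rows:
Pete, 80000


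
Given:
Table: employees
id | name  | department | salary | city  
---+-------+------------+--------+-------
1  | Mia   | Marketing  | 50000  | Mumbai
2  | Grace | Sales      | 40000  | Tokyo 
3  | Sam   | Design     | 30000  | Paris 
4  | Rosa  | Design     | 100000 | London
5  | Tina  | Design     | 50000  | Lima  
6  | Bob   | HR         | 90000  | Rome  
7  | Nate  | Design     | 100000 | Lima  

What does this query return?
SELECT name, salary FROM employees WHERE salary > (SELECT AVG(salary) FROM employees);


Subquery: AVG(salary) = 65714.29
Filtering: salary > 65714.29
  Rosa (100000) -> MATCH
  Bob (90000) -> MATCH
  Nate (100000) -> MATCH


3 rows:
Rosa, 100000
Bob, 90000
Nate, 100000


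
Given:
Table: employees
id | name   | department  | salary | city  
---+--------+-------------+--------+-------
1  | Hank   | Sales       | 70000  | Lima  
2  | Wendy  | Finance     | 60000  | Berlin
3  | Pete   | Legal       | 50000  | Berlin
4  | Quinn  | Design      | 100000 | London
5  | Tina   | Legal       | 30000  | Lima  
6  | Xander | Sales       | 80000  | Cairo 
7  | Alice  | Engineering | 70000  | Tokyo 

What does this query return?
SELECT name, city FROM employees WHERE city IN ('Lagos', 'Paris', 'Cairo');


Filtering: city IN ('Lagos', 'Paris', 'Cairo')
Matching: 1 rows

1 rows:
Xander, Cairo


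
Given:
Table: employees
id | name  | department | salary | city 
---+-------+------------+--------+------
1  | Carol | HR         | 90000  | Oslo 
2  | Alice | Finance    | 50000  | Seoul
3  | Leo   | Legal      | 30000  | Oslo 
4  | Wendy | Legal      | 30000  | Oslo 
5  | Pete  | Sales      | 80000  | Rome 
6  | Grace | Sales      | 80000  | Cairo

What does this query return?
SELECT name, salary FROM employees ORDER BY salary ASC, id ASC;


Sorting by salary ASC, then id ASC for ties

6 rows:
Leo, 30000
Wendy, 30000
Alice, 50000
Pete, 80000
Grace, 80000
Carol, 90000


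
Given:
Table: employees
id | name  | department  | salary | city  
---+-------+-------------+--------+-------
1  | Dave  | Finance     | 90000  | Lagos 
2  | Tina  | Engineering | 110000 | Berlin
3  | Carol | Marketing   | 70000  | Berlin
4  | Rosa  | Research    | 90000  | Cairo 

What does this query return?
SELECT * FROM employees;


SELECT * returns all 4 rows with all columns

4 rows:
1, Dave, Finance, 90000, Lagos
2, Tina, Engineering, 110000, Berlin
3, Carol, Marketing, 70000, Berlin
4, Rosa, Research, 90000, Cairo


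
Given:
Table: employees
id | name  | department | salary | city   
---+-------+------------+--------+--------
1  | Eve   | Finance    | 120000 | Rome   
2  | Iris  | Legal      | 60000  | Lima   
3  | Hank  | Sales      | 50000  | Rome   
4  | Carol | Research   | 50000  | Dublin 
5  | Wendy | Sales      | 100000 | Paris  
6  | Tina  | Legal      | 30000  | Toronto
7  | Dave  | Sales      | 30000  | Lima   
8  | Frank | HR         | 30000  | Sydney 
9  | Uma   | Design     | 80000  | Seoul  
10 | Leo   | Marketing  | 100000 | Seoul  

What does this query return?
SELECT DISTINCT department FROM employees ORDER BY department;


All 'department' values (row order): Finance, Legal, Sales, Research, Sales, Legal, Sales, HR, Design, Marketing
Removing duplicates leaves 7 unique value(s).

7 values:
Design
Finance
HR
Legal
Marketing
Research
Sales


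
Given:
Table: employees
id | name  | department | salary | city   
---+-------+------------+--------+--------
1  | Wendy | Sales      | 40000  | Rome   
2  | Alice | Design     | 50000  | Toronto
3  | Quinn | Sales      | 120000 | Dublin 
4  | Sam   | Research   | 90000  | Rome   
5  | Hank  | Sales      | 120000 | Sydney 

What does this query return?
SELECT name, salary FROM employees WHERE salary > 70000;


Filtering: salary > 70000
Matching: 3 rows

3 rows:
Quinn, 120000
Sam, 90000
Hank, 120000


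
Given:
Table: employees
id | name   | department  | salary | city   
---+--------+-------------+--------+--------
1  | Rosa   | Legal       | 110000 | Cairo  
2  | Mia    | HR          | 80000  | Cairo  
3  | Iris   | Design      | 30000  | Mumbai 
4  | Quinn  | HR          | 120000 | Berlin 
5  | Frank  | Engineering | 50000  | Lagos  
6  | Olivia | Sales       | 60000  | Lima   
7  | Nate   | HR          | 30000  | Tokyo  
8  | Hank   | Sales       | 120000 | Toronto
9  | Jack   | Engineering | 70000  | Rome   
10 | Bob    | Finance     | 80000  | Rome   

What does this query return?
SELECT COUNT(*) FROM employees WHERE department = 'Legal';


Counting rows where department = 'Legal'
  Rosa -> MATCH


1


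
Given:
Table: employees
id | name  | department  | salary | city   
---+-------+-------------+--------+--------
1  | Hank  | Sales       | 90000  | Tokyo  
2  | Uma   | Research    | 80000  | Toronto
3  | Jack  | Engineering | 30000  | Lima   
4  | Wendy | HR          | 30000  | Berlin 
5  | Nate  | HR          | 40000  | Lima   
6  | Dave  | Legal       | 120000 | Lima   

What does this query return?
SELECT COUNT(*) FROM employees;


COUNT(*) counts all rows

6


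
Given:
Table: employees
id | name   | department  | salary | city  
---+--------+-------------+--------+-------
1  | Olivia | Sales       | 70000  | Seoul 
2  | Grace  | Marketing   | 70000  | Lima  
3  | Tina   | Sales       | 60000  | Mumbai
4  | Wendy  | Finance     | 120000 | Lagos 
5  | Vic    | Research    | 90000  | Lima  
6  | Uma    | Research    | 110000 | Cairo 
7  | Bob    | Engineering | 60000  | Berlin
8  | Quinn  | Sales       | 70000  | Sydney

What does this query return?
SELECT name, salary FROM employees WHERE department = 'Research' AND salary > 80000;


Filtering: department = 'Research' AND salary > 80000
Matching: 2 rows

2 rows:
Vic, 90000
Uma, 110000


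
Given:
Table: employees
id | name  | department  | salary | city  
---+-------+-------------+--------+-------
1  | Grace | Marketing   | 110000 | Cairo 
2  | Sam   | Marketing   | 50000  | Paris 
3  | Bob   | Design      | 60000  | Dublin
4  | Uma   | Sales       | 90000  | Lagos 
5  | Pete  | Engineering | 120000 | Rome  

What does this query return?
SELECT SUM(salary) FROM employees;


SUM(salary) = 110000 + 50000 + 60000 + 90000 + 120000 = 430000

430000


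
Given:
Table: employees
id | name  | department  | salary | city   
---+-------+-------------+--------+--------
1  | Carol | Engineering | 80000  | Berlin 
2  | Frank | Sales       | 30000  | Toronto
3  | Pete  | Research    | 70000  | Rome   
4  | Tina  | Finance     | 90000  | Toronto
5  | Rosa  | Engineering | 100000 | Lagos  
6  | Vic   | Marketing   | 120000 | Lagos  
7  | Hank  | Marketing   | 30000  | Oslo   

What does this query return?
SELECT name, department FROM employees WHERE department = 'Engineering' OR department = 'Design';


Filtering: department = 'Engineering' OR 'Design'
Matching: 2 rows

2 rows:
Carol, Engineering
Rosa, Engineering


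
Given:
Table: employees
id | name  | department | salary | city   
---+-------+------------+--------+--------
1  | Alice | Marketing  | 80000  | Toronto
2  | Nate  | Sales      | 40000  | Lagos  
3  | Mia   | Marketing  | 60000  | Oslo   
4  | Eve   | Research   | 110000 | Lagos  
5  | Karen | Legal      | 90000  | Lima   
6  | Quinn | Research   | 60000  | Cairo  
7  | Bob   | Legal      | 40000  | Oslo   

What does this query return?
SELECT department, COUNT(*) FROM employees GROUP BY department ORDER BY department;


Assigning each row to its department group:
  Alice -> Marketing
  Nate -> Sales
  Mia -> Marketing
  Eve -> Research
  Karen -> Legal
  Quinn -> Research
  Bob -> Legal


4 groups:
Legal, 2
Marketing, 2
Research, 2
Sales, 1


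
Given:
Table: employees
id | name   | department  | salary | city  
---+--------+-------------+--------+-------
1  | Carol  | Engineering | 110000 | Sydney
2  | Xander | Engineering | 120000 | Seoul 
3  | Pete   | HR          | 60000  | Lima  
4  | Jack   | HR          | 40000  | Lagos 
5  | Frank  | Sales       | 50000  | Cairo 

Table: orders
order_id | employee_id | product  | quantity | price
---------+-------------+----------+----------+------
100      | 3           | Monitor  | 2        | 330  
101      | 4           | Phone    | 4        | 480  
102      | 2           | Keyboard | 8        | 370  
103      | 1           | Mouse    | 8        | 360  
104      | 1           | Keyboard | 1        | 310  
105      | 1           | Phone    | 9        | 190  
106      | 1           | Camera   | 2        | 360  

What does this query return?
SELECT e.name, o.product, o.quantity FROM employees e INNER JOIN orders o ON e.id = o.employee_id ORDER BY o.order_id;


Joining employees.id = orders.employee_id:
  employee Pete (id=3) -> order Monitor
  employee Jack (id=4) -> order Phone
  employee Xander (id=2) -> order Keyboard
  employee Carol (id=1) -> order Mouse
  employee Carol (id=1) -> order Keyboard
  employee Carol (id=1) -> order Phone
  employee Carol (id=1) -> order Camera


7 rows:
Pete, Monitor, 2
Jack, Phone, 4
Xander, Keyboard, 8
Carol, Mouse, 8
Carol, Keyboard, 1
Carol, Phone, 9
Carol, Camera, 2


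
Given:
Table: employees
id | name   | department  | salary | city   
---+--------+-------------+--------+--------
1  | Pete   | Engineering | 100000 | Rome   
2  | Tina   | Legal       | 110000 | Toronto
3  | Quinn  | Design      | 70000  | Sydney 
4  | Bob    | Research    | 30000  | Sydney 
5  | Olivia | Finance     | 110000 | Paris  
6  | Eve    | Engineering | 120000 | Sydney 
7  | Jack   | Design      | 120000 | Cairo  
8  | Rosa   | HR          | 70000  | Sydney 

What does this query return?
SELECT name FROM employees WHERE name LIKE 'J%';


LIKE 'J%' matches names starting with 'J'
Matching: 1

1 rows:
Jack


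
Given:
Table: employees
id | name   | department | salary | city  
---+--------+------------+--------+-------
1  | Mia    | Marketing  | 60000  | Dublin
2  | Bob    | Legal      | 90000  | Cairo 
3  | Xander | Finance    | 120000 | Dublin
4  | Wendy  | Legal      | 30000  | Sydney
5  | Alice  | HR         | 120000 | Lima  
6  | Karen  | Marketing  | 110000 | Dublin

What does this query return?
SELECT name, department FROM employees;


Projecting columns: name, department

6 rows:
Mia, Marketing
Bob, Legal
Xander, Finance
Wendy, Legal
Alice, HR
Karen, Marketing


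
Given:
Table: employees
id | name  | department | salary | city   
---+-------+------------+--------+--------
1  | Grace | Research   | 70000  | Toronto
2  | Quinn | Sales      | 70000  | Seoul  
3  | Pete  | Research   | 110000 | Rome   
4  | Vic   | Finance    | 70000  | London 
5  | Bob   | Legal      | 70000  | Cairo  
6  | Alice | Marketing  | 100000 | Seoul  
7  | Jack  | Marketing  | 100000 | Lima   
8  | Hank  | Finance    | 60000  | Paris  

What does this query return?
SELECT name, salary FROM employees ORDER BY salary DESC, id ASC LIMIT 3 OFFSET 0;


Sort by salary DESC (id ASC tiebreak), then skip 0 and take 3
Rows 1 through 3

3 rows:
Pete, 110000
Alice, 100000
Jack, 100000


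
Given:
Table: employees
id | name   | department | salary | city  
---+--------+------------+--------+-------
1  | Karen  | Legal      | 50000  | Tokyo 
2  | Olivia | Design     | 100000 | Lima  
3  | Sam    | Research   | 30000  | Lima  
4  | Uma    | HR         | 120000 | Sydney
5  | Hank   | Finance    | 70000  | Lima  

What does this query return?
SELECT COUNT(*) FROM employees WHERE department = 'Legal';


Counting rows where department = 'Legal'
  Karen -> MATCH


1


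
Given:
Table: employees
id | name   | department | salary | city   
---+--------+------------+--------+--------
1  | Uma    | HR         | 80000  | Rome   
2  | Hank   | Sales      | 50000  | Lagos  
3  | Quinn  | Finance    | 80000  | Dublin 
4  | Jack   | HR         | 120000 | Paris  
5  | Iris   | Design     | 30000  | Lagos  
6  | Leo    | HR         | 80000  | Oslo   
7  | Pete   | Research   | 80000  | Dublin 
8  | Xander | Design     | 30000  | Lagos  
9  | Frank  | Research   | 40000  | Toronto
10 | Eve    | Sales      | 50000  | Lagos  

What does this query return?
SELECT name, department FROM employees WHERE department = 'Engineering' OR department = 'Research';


Filtering: department = 'Engineering' OR 'Research'
Matching: 2 rows

2 rows:
Pete, Research
Frank, Research


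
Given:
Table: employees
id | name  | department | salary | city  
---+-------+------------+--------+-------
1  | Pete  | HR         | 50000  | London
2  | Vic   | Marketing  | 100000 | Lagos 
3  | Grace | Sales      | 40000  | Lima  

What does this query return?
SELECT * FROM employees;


SELECT * returns all 3 rows with all columns

3 rows:
1, Pete, HR, 50000, London
2, Vic, Marketing, 100000, Lagos
3, Grace, Sales, 40000, Lima


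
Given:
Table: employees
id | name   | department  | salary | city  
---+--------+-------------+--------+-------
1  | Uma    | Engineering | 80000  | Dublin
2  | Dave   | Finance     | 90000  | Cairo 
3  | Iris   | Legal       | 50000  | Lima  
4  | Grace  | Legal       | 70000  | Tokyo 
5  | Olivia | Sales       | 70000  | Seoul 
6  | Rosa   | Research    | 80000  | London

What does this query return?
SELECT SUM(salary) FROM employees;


SUM(salary) = 80000 + 90000 + 50000 + 70000 + 70000 + 80000 = 440000

440000


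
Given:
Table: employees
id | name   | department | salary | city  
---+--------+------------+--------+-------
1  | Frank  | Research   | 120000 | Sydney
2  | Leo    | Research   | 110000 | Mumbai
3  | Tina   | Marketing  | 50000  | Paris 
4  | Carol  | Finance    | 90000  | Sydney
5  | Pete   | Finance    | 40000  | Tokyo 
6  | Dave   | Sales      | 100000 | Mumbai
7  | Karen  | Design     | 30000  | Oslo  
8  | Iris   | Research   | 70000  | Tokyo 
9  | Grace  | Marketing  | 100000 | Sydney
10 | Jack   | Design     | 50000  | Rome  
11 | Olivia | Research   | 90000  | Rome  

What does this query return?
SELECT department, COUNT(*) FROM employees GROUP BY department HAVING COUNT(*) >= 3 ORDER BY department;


Groups with count >= 3:
  Research: 4 -> PASS
  Design: 2 -> filtered out
  Finance: 2 -> filtered out
  Marketing: 2 -> filtered out
  Sales: 1 -> filtered out


1 groups:
Research, 4


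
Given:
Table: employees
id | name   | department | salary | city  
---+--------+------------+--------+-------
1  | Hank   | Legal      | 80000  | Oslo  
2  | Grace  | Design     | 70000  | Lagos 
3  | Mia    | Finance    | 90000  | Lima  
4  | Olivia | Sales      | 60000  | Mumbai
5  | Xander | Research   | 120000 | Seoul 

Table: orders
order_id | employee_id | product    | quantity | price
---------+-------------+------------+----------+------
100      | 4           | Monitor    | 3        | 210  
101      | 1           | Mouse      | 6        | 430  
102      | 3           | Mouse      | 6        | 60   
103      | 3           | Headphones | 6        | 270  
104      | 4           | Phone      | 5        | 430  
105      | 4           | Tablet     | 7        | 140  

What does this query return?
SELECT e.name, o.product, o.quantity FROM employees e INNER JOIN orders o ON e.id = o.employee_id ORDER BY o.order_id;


Joining employees.id = orders.employee_id:
  employee Olivia (id=4) -> order Monitor
  employee Hank (id=1) -> order Mouse
  employee Mia (id=3) -> order Mouse
  employee Mia (id=3) -> order Headphones
  employee Olivia (id=4) -> order Phone
  employee Olivia (id=4) -> order Tablet


6 rows:
Olivia, Monitor, 3
Hank, Mouse, 6
Mia, Mouse, 6
Mia, Headphones, 6
Olivia, Phone, 5
Olivia, Tablet, 7


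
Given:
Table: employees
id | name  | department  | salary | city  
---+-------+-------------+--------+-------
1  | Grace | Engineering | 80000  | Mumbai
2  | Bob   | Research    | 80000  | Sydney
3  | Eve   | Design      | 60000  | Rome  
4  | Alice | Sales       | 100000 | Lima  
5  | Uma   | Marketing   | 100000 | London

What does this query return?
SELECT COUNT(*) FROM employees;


COUNT(*) counts all rows

5


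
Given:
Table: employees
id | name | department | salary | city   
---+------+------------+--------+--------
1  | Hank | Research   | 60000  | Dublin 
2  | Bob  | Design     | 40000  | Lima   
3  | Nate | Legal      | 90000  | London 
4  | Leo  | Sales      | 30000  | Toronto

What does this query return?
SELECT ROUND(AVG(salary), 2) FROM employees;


SUM(salary) = 220000
COUNT = 4
ROUND(AVG, 2) = ROUND(220000 / 4, 2) = 55000.0

55000.0


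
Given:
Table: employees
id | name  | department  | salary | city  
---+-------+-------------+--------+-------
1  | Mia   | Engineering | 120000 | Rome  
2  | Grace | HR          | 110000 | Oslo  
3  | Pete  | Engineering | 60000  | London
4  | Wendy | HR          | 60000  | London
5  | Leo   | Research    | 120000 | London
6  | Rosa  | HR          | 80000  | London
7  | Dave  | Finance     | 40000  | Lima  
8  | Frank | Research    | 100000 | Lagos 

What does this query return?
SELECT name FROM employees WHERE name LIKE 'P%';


LIKE 'P%' matches names starting with 'P'
Matching: 1

1 rows:
Pete


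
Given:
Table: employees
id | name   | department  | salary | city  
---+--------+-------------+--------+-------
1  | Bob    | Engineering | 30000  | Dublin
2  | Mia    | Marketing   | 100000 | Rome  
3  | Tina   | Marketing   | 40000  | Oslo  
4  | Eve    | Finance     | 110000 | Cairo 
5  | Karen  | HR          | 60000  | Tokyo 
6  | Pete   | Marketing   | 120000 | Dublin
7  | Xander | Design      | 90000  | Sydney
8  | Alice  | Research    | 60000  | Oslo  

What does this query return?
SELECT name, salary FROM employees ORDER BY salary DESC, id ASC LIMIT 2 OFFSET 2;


Sort by salary DESC (id ASC tiebreak), then skip 2 and take 2
Rows 3 through 4

2 rows:
Mia, 100000
Xander, 90000


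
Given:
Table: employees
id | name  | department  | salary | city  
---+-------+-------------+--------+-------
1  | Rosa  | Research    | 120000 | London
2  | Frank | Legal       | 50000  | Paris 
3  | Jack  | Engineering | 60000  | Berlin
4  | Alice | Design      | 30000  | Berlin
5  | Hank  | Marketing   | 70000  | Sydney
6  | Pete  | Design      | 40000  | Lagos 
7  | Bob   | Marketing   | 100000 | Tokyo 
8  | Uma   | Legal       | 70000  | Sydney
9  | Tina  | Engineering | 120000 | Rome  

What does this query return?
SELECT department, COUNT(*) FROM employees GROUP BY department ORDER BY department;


Assigning each row to its department group:
  Rosa -> Research
  Frank -> Legal
  Jack -> Engineering
  Alice -> Design
  Hank -> Marketing
  Pete -> Design
  Bob -> Marketing
  Uma -> Legal
  Tina -> Engineering


5 groups:
Design, 2
Engineering, 2
Legal, 2
Marketing, 2
Research, 1


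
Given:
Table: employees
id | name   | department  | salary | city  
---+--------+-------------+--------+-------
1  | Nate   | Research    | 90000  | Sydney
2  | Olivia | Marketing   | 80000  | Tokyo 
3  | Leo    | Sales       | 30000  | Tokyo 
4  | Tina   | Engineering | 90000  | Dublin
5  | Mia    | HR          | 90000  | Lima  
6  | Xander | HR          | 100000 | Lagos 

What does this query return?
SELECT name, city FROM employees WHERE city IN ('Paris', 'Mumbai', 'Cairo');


Filtering: city IN ('Paris', 'Mumbai', 'Cairo')
Matching: 0 rows

Empty result set (0 rows)


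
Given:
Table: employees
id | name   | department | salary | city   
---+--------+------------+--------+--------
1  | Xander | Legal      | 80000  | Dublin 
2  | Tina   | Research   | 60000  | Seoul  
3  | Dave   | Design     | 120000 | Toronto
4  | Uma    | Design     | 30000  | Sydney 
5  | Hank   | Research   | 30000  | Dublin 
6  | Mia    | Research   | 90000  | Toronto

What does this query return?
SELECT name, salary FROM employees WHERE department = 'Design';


Filtering: department = 'Design'
Matching rows: 2

2 rows:
Dave, 120000
Uma, 30000


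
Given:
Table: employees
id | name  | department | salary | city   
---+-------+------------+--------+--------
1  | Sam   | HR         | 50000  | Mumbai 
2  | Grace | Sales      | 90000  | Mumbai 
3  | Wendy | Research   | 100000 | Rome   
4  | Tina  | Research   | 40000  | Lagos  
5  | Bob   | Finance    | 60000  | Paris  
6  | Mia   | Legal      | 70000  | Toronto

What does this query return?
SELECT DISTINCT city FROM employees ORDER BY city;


All 'city' values (row order): Mumbai, Mumbai, Rome, Lagos, Paris, Toronto
Removing duplicates leaves 5 unique value(s).

5 values:
Lagos
Mumbai
Paris
Rome
Toronto


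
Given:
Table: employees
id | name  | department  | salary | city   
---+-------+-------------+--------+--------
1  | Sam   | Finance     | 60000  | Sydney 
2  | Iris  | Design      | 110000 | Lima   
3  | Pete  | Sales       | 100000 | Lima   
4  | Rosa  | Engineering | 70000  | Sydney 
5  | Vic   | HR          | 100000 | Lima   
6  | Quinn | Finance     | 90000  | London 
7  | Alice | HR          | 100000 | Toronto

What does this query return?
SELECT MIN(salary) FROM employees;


Salaries: 60000, 110000, 100000, 70000, 100000, 90000, 100000
MIN = 60000

60000


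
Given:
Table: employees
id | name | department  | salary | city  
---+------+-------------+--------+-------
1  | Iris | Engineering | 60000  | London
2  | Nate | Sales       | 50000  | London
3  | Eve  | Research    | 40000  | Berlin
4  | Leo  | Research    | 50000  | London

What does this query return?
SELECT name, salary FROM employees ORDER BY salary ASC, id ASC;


Sorting by salary ASC, then id ASC for ties

4 rows:
Eve, 40000
Nate, 50000
Leo, 50000
Iris, 60000


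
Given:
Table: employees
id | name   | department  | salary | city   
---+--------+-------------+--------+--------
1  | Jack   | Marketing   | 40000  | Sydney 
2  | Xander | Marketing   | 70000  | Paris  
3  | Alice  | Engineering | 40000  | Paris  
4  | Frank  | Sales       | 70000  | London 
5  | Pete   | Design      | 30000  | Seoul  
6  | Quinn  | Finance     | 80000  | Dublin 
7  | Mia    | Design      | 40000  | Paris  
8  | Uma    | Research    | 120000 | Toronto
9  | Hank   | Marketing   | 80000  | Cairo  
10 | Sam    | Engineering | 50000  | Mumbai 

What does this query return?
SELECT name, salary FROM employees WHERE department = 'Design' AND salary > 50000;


Filtering: department = 'Design' AND salary > 50000
Matching: 0 rows

Empty result set (0 rows)


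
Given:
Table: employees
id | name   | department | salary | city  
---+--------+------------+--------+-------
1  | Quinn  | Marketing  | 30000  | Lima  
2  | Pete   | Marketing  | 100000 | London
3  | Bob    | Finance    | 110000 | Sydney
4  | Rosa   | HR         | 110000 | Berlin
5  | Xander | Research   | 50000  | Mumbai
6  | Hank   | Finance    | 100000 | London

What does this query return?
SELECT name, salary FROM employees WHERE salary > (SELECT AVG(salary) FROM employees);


Subquery: AVG(salary) = 83333.33
Filtering: salary > 83333.33
  Pete (100000) -> MATCH
  Bob (110000) -> MATCH
  Rosa (110000) -> MATCH
  Hank (100000) -> MATCH


4 rows:
Pete, 100000
Bob, 110000
Rosa, 110000
Hank, 100000


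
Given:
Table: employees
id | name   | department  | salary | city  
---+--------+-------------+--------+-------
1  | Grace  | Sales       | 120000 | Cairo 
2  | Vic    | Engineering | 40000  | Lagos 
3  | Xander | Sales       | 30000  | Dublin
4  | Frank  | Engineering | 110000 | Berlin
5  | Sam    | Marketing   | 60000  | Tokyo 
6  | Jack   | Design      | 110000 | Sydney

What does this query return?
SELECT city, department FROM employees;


Projecting columns: city, department

6 rows:
Cairo, Sales
Lagos, Engineering
Dublin, Sales
Berlin, Engineering
Tokyo, Marketing
Sydney, Design


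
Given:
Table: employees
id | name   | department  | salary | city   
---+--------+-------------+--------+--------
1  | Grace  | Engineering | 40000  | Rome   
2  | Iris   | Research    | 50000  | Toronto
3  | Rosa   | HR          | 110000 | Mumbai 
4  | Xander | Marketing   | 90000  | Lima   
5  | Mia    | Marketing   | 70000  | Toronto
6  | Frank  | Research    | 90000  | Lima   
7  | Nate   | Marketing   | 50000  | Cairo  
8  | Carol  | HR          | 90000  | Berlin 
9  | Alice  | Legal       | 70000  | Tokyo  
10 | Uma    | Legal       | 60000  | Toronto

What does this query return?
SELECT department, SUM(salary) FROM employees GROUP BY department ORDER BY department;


Summing salary within each department:
  Engineering: 40000 = 40000
  HR: 110000 + 90000 = 200000
  Legal: 70000 + 60000 = 130000
  Marketing: 90000 + 70000 + 50000 = 210000
  Research: 50000 + 90000 = 140000


5 groups:
Engineering, 40000
HR, 200000
Legal, 130000
Marketing, 210000
Research, 140000


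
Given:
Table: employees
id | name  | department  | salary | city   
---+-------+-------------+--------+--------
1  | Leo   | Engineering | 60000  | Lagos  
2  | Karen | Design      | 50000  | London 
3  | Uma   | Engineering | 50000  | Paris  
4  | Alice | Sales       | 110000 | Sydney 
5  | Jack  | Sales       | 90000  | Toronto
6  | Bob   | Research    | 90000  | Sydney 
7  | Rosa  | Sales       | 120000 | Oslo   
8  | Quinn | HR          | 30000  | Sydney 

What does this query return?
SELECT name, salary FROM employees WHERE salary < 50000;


Filtering: salary < 50000
Matching: 1 rows

1 rows:
Quinn, 30000
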